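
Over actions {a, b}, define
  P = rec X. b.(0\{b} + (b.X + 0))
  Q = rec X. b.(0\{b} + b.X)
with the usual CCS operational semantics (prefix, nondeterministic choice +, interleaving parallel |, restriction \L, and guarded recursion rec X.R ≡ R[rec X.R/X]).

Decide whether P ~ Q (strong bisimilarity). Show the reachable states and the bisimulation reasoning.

LTS(P): 2 reachable states
  u0 = rec X. b.(0\{b} + (b.X + 0)) | —b→ u1
  u1 = 0\{b} + (b.(rec X. b.(0\{b} + (b.X + 0))) + 0) | —b→ u0
LTS(Q): 2 reachable states
  v0 = rec X. b.(0\{b} + b.X) | —b→ v1
  v1 = 0\{b} + b.(rec X. b.(0\{b} + b.X)) | —b→ v0
Partition-refinement fixed point:
  B0 = {u0, u1, v0, v1}
u0 ∈ B0, v0 ∈ B0 → same block

P ~ Q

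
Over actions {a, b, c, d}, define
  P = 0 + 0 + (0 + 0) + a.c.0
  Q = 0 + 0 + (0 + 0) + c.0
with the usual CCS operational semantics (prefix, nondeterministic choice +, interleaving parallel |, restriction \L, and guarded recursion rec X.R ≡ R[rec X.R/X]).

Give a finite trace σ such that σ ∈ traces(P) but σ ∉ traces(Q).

a

Reachable graph of P (3 states):
  u0 = 0 + 0 + (0 + 0) + a.c.0 → =a=> u1
  u1 = c.0 → =c=> u2
  u2 = 0 → deadlocked
Reachable graph of Q (2 states):
  v0 = 0 + 0 + (0 + 0) + c.0 → =c=> v1
  v1 = 0 → deadlocked
Trace ⟨a⟩ through P, begin at {u0}:
  after a @ step 1: {u1}
  P completes σ.
Trace ⟨a⟩ through Q, begin at {v0}:
  after a @ step 1: no successor for Q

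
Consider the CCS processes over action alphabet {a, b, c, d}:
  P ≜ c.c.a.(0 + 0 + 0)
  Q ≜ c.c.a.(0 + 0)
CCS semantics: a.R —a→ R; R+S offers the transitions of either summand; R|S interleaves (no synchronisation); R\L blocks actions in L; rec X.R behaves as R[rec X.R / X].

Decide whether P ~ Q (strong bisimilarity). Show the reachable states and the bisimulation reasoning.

Reachable graph of P (4 states):
  u0 = c.c.a.(0 + 0 + 0) ⊢ =c=> u1
  u1 = c.a.(0 + 0 + 0) ⊢ =c=> u2
  u2 = a.(0 + 0 + 0) ⊢ =a=> u3
  u3 = 0 + 0 + 0 ⊢ deadlocked
Reachable graph of Q (4 states):
  v0 = c.c.a.(0 + 0) ⊢ =c=> v1
  v1 = c.a.(0 + 0) ⊢ =c=> v2
  v2 = a.(0 + 0) ⊢ =a=> v3
  v3 = 0 + 0 ⊢ deadlocked
Coarsest stable partition (strong bisimilarity classes):
  B0 = {u0, v0}
  B1 = {u1, v1}
  B2 = {u2, v2}
  B3 = {u3, v3}
u0 ∈ B0, v0 ∈ B0 → same block

YES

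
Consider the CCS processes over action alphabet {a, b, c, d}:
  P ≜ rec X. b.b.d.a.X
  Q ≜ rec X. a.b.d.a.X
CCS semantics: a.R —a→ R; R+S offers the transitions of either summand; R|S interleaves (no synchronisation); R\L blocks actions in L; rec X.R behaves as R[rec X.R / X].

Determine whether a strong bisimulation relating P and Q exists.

Reachable graph of P (4 states):
  s0 = rec X. b.b.d.a.X | =b=> s1
  s1 = b.d.a.(rec X. b.b.d.a.X) | =b=> s2
  s2 = d.a.(rec X. b.b.d.a.X) | =d=> s3
  s3 = a.(rec X. b.b.d.a.X) | =a=> s0
Reachable graph of Q (4 states):
  t0 = rec X. a.b.d.a.X | =a=> t1
  t1 = b.d.a.(rec X. a.b.d.a.X) | =b=> t2
  t2 = d.a.(rec X. a.b.d.a.X) | =d=> t3
  t3 = a.(rec X. a.b.d.a.X) | =a=> t0
Coarsest stable partition (strong bisimilarity classes):
  B0 = {s0}
  B1 = {s1}
  B2 = {s2}
  B3 = {s3}
  B4 = {t0}
  B5 = {t1}
  B6 = {t2}
  B7 = {t3}
s0 ∈ B0, t0 ∈ B4 → different blocks

NO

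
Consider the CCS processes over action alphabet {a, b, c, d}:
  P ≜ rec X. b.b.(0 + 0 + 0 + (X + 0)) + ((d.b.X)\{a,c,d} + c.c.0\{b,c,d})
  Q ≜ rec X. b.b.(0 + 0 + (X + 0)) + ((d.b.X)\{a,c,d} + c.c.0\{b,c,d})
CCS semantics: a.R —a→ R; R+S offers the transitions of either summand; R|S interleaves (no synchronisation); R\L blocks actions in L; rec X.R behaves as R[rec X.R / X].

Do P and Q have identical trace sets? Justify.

Reachable graph of P (5 states):
  p0 = rec X. b.b.(0 + 0 + 0 + (X + 0)) + ((d.b.X)\{a,c,d} + c.c.0\{b,c,d}) has moves =b=> p1, =c=> p2
  p1 = b.(0 + 0 + 0 + ((rec X. b.b.(0 + 0 + 0 + (X + 0)) + ((d.b.X)\{a,c,d} + c.c.0\{b,c,d})) + 0)) has moves =b=> p3
  p2 = c.0\{b,c,d} has moves =c=> p4
  p3 = 0 + 0 + 0 + ((rec X. b.b.(0 + 0 + 0 + (X + 0)) + ((d.b.X)\{a,c,d} + c.c.0\{b,c,d})) + 0) has moves =b=> p1, =c=> p2
  p4 = 0\{b,c,d} has moves deadlocked
Reachable graph of Q (5 states):
  q0 = rec X. b.b.(0 + 0 + (X + 0)) + ((d.b.X)\{a,c,d} + c.c.0\{b,c,d}) has moves =b=> q1, =c=> q2
  q1 = b.(0 + 0 + ((rec X. b.b.(0 + 0 + (X + 0)) + ((d.b.X)\{a,c,d} + c.c.0\{b,c,d})) + 0)) has moves =b=> q3
  q2 = c.0\{b,c,d} has moves =c=> q4
  q3 = 0 + 0 + ((rec X. b.b.(0 + 0 + (X + 0)) + ((d.b.X)\{a,c,d} + c.c.0\{b,c,d})) + 0) has moves =b=> q1, =c=> q2
  q4 = 0\{b,c,d} has moves deadlocked
Coarsest stable partition (strong bisimilarity classes):
  B0 = {p0, p3, q0, q3}
  B1 = {p1, q1}
  B2 = {p2, q2}
  B3 = {p4, q4}
p0 ∈ B0, q0 ∈ B0 → same block
Bisimilar ⇒ trace-equivalent.

traces(P) = traces(Q)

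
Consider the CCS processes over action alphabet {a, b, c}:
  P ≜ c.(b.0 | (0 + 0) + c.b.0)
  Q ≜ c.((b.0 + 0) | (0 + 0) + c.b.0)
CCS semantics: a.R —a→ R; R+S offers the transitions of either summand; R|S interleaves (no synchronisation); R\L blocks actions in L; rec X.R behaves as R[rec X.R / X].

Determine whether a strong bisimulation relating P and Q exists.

P ~ Q

Reachable graph of P (5 states):
  u0 = c.(b.0 | (0 + 0) + c.b.0) ⊢ --c--▸ u1
  u1 = b.0 | (0 + 0) + c.b.0 ⊢ --b--▸ u2, --c--▸ u3
  u2 = 0 | (0 + 0) ⊢ deadlocked
  u3 = b.0 ⊢ --b--▸ u4
  u4 = 0 ⊢ deadlocked
Reachable graph of Q (5 states):
  v0 = c.((b.0 + 0) | (0 + 0) + c.b.0) ⊢ --c--▸ v1
  v1 = (b.0 + 0) | (0 + 0) + c.b.0 ⊢ --b--▸ v2, --c--▸ v3
  v2 = 0 | (0 + 0) ⊢ deadlocked
  v3 = b.0 ⊢ --b--▸ v4
  v4 = 0 ⊢ deadlocked
Coarsest stable partition (strong bisimilarity classes):
  B0 = {u0, v0}
  B1 = {u1, v1}
  B2 = {u2, u4, v2, v4}
  B3 = {u3, v3}
u0 ∈ B0, v0 ∈ B0 → same block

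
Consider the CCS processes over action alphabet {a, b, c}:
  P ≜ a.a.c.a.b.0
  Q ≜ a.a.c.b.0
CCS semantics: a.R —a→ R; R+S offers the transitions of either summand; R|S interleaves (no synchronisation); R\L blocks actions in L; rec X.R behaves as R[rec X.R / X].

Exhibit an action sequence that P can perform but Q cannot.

aaca

LTS(P): 6 reachable states
  m0 = a.a.c.a.b.0 ⊢ ··a··> m1
  m1 = a.c.a.b.0 ⊢ ··a··> m2
  m2 = c.a.b.0 ⊢ ··c··> m3
  m3 = a.b.0 ⊢ ··a··> m4
  m4 = b.0 ⊢ ··b··> m5
  m5 = 0 ⊢ ·
LTS(Q): 5 reachable states
  n0 = a.a.c.b.0 ⊢ ··a··> n1
  n1 = a.c.b.0 ⊢ ··a··> n2
  n2 = c.b.0 ⊢ ··c··> n3
  n3 = b.0 ⊢ ··b··> n4
  n4 = 0 ⊢ ·
Trace ⟨aaca⟩ through P, begin at {m0}:
  [1] a ⇒ {m1}
  [2] a ⇒ {m2}
  [3] c ⇒ {m3}
  [4] a ⇒ {m4}
  P completes σ.
Trace ⟨aaca⟩ through Q, begin at {n0}:
  [1] a ⇒ {n1}
  [2] a ⇒ {n2}
  [3] c ⇒ {n3}
  [4] a ⇒ ∅ (Q stuck)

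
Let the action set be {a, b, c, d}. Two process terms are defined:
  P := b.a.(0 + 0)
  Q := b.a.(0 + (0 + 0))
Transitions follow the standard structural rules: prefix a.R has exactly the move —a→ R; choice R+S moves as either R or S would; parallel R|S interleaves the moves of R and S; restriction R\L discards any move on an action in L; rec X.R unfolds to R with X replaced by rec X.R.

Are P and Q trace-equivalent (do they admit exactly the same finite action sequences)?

YES

Reachable graph of P (3 states):
  u0 = b.a.(0 + 0) :: ··b··> u1
  u1 = a.(0 + 0) :: ··a··> u2
  u2 = 0 + 0 :: stopped
Reachable graph of Q (3 states):
  v0 = b.a.(0 + (0 + 0)) :: ··b··> v1
  v1 = a.(0 + (0 + 0)) :: ··a··> v2
  v2 = 0 + (0 + 0) :: stopped
Coarsest stable partition (strong bisimilarity classes):
  B0 = {u0, v0}
  B1 = {u1, v1}
  B2 = {u2, v2}
u0 ∈ B0, v0 ∈ B0 → same block
Bisimilar ⇒ trace-equivalent.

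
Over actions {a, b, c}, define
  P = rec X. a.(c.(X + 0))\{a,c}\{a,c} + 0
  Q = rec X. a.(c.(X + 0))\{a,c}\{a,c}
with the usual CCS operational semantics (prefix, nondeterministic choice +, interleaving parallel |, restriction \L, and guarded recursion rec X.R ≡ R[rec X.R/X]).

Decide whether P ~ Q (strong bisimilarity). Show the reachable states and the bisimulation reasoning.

LTS(P): 2 reachable states
  s0 = rec X. a.(c.(X + 0))\{a,c}\{a,c} + 0 ⊢ -a-> s1
  s1 = (c.((rec X. a.(c.(X + 0))\{a,c}\{a,c} + 0) + 0))\{a,c}\{a,c} ⊢ (no moves)
LTS(Q): 2 reachable states
  t0 = rec X. a.(c.(X + 0))\{a,c}\{a,c} ⊢ -a-> t1
  t1 = (c.((rec X. a.(c.(X + 0))\{a,c}\{a,c}) + 0))\{a,c}\{a,c} ⊢ (no moves)
Coarsest stable partition (strong bisimilarity classes):
  B0 = {s0, t0}
  B1 = {s1, t1}
s0 ∈ B0, t0 ∈ B0 → same block

bisimilar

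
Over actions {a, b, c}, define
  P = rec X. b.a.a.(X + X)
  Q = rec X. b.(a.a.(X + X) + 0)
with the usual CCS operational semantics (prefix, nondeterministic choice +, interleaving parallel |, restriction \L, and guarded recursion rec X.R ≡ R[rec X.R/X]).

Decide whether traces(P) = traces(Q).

trace-equivalent

Reachable graph of P (4 states):
  p0 = rec X. b.a.a.(X + X) has moves --b--▸ p1
  p1 = a.a.((rec X. b.a.a.(X + X)) + (rec X. b.a.a.(X + X))) has moves --a--▸ p2
  p2 = a.((rec X. b.a.a.(X + X)) + (rec X. b.a.a.(X + X))) has moves --a--▸ p3
  p3 = (rec X. b.a.a.(X + X)) + (rec X. b.a.a.(X + X)) has moves --b--▸ p1
Reachable graph of Q (4 states):
  q0 = rec X. b.(a.a.(X + X) + 0) has moves --b--▸ q1
  q1 = a.a.((rec X. b.(a.a.(X + X) + 0)) + (rec X. b.(a.a.(X + X) + 0))) + 0 has moves --a--▸ q2
  q2 = a.((rec X. b.(a.a.(X + X) + 0)) + (rec X. b.(a.a.(X + X) + 0))) has moves --a--▸ q3
  q3 = (rec X. b.(a.a.(X + X) + 0)) + (rec X. b.(a.a.(X + X) + 0)) has moves --b--▸ q1
Coarsest stable partition (strong bisimilarity classes):
  B0 = {p0, p3, q0, q3}
  B1 = {p1, q1}
  B2 = {p2, q2}
p0 ∈ B0, q0 ∈ B0 → same block
Bisimilar ⇒ trace-equivalent.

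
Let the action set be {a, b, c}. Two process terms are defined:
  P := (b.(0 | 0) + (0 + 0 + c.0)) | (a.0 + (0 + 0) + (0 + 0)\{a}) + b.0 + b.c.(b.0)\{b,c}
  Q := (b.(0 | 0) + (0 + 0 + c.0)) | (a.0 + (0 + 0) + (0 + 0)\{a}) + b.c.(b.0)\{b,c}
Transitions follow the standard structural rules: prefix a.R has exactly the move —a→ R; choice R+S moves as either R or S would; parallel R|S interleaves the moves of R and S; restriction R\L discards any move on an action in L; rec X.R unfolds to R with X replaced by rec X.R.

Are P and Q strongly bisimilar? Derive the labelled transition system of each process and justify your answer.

Reachable graph of P (9 states):
  u0 = (b.(0 | 0) + (0 + 0 + c.0)) | (a.0 + (0 + 0) + (0 + 0)\{a}) + b.0 + b.c.(b.0)\{b,c} ⊢ —a→ u1, —b→ u2, —b→ u3, —b→ u4, —c→ u5
  u1 = (b.(0 | 0) + (0 + 0 + c.0)) | 0 ⊢ —b→ u6, —c→ u7
  u2 = 0 ⊢ deadlocked
  u3 = 0 | 0 | (a.0 + (0 + 0) + (0 + 0)\{a}) ⊢ —a→ u6
  u4 = c.(b.0)\{b,c} ⊢ —c→ u8
  u5 = 0 | (a.0 + (0 + 0) + (0 + 0)\{a}) ⊢ —a→ u7
  u6 = 0 | 0 | 0 ⊢ deadlocked
  u7 = 0 | 0 ⊢ deadlocked
  u8 = (b.0)\{b,c} ⊢ deadlocked
Reachable graph of Q (8 states):
  v0 = (b.(0 | 0) + (0 + 0 + c.0)) | (a.0 + (0 + 0) + (0 + 0)\{a}) + b.c.(b.0)\{b,c} ⊢ —a→ v1, —b→ v2, —b→ v3, —c→ v4
  v1 = (b.(0 | 0) + (0 + 0 + c.0)) | 0 ⊢ —b→ v5, —c→ v6
  v2 = 0 | 0 | (a.0 + (0 + 0) + (0 + 0)\{a}) ⊢ —a→ v5
  v3 = c.(b.0)\{b,c} ⊢ —c→ v7
  v4 = 0 | (a.0 + (0 + 0) + (0 + 0)\{a}) ⊢ —a→ v6
  v5 = 0 | 0 | 0 ⊢ deadlocked
  v6 = 0 | 0 ⊢ deadlocked
  v7 = (b.0)\{b,c} ⊢ deadlocked
Partition-refinement fixed point:
  B0 = {u0}
  B1 = {u3, u5, v2, v4}
  B2 = {u2, u6, u7, u8, v5, v6, v7}
  B3 = {u1, v1}
  B4 = {u4, v3}
  B5 = {v0}
u0 ∈ B0, v0 ∈ B5 → different blocks

not bisimilar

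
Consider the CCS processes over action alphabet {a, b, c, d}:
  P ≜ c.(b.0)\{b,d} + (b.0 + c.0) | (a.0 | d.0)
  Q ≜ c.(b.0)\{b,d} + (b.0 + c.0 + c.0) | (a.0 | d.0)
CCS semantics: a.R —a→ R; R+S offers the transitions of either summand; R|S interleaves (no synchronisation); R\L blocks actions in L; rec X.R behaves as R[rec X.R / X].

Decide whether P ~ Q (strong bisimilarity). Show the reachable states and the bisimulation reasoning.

P's transition system — 9 states:
  p0 = c.(b.0)\{b,d} + (b.0 + c.0) | (a.0 | d.0) | =a=> p1, =b=> p2, =c=> p2, =c=> p3, =d=> p4
  p1 = (b.0 + c.0) | (0 | d.0) | =b=> p5, =c=> p5, =d=> p6
  p2 = 0 | (a.0 | d.0) | =a=> p5, =d=> p7
  p3 = (b.0)\{b,d} | deadlocked
  p4 = (b.0 + c.0) | (a.0 | 0) | =a=> p6, =b=> p7, =c=> p7
  p5 = 0 | (0 | d.0) | =d=> p8
  p6 = (b.0 + c.0) | (0 | 0) | =b=> p8, =c=> p8
  p7 = 0 | (a.0 | 0) | =a=> p8
  p8 = 0 | (0 | 0) | deadlocked
Q's transition system — 9 states:
  q0 = c.(b.0)\{b,d} + (b.0 + c.0 + c.0) | (a.0 | d.0) | =a=> q1, =b=> q2, =c=> q2, =c=> q3, =d=> q4
  q1 = (b.0 + c.0 + c.0) | (0 | d.0) | =b=> q5, =c=> q5, =d=> q6
  q2 = 0 | (a.0 | d.0) | =a=> q5, =d=> q7
  q3 = (b.0)\{b,d} | deadlocked
  q4 = (b.0 + c.0 + c.0) | (a.0 | 0) | =a=> q6, =b=> q7, =c=> q7
  q5 = 0 | (0 | d.0) | =d=> q8
  q6 = (b.0 + c.0 + c.0) | (0 | 0) | =b=> q8, =c=> q8
  q7 = 0 | (a.0 | 0) | =a=> q8
  q8 = 0 | (0 | 0) | deadlocked
Bisimilarity quotient blocks:
  B0 = {p0, q0}
  B1 = {p3, p8, q3, q8}
  B2 = {p4, q4}
  B3 = {p6, q6}
  B4 = {p7, q7}
  B5 = {p1, q1}
  B6 = {p5, q5}
  B7 = {p2, q2}
p0 ∈ B0, q0 ∈ B0 → same block

bisimilar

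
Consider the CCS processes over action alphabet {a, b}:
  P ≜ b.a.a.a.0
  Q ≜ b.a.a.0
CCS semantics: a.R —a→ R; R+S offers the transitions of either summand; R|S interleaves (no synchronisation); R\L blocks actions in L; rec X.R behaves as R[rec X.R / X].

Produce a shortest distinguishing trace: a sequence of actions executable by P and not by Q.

baaa

P's transition system — 5 states:
  s0 = b.a.a.a.0 :: --b--▸ s1
  s1 = a.a.a.0 :: --a--▸ s2
  s2 = a.a.0 :: --a--▸ s3
  s3 = a.0 :: --a--▸ s4
  s4 = 0 :: ∅
Q's transition system — 4 states:
  t0 = b.a.a.0 :: --b--▸ t1
  t1 = a.a.0 :: --a--▸ t2
  t2 = a.0 :: --a--▸ t3
  t3 = 0 :: ∅
Executing baaa from P (initial set {s0}):
  [1] b ⇒ {s1}
  [2] a ⇒ {s2}
  [3] a ⇒ {s3}
  [4] a ⇒ {s4}
  ✓ P
Executing baaa from Q (initial set {t0}):
  [1] b ⇒ {t1}
  [2] a ⇒ {t2}
  [3] a ⇒ {t3}
  [4] a ⇒ ∅  — Q cannot continue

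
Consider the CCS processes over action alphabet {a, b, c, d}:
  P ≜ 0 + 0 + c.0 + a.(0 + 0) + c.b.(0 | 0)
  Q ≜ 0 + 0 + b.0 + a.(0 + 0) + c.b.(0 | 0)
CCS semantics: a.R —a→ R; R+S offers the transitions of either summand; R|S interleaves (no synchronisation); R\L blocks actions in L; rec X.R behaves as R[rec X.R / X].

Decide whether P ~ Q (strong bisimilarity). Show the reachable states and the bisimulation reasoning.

not bisimilar

LTS(P): 5 reachable states
  m0 = 0 + 0 + c.0 + a.(0 + 0) + c.b.(0 | 0) has moves —a→ m1, —c→ m2, —c→ m3
  m1 = 0 + 0 has moves (no moves)
  m2 = 0 has moves (no moves)
  m3 = b.(0 | 0) has moves —b→ m4
  m4 = 0 | 0 has moves (no moves)
LTS(Q): 5 reachable states
  n0 = 0 + 0 + b.0 + a.(0 + 0) + c.b.(0 | 0) has moves —a→ n1, —b→ n2, —c→ n3
  n1 = 0 + 0 has moves (no moves)
  n2 = 0 has moves (no moves)
  n3 = b.(0 | 0) has moves —b→ n4
  n4 = 0 | 0 has moves (no moves)
Partition-refinement fixed point:
  B0 = {m0}
  B1 = {m1, m2, m4, n1, n2, n4}
  B2 = {m3, n3}
  B3 = {n0}
m0 ∈ B0, n0 ∈ B3 → different blocks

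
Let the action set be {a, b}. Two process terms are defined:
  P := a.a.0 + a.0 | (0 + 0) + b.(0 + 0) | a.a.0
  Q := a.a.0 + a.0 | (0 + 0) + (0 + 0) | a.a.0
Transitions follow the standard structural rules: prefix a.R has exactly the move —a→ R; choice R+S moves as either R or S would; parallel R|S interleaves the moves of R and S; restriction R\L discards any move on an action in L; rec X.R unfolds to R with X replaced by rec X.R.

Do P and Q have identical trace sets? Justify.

Reachable graph of P (9 states):
  m0 = a.a.0 + a.0 | (0 + 0) + b.(0 + 0) | a.a.0 | —a→ m1, —a→ m2, —a→ m3, —b→ m4
  m1 = 0 | (0 + 0) | deadlocked
  m2 = a.0 | —a→ m5
  m3 = b.(0 + 0) | a.0 | —a→ m6, —b→ m7
  m4 = (0 + 0) | a.a.0 | —a→ m7
  m5 = 0 | deadlocked
  m6 = b.(0 + 0) | 0 | —b→ m8
  m7 = (0 + 0) | a.0 | —a→ m8
  m8 = (0 + 0) | 0 | deadlocked
Reachable graph of Q (6 states):
  n0 = a.a.0 + a.0 | (0 + 0) + (0 + 0) | a.a.0 | —a→ n1, —a→ n2, —a→ n3
  n1 = (0 + 0) | a.0 | —a→ n4
  n2 = 0 | (0 + 0) | deadlocked
  n3 = a.0 | —a→ n5
  n4 = (0 + 0) | 0 | deadlocked
  n5 = 0 | deadlocked
Trace ⟨b⟩ through P, begin at {m0}:
  [1] b ⇒ {m4}
  P completes σ.
Trace ⟨b⟩ through Q, begin at {n0}:
  [1] b ⇒ ∅  — Q cannot continue

trace-distinct — witness ⟨b⟩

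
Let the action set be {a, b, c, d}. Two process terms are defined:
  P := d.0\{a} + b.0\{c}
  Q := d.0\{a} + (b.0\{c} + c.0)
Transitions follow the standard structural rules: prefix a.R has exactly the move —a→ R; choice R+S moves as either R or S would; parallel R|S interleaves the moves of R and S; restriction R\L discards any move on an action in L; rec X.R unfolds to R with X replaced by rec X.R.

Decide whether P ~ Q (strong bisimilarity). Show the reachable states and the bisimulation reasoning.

Reachable graph of P (3 states):
  m0 = d.0\{a} + b.0\{c} :: =b=> m1, =d=> m2
  m1 = 0\{c} :: stopped
  m2 = 0\{a} :: stopped
Reachable graph of Q (4 states):
  n0 = d.0\{a} + (b.0\{c} + c.0) :: =b=> n1, =c=> n2, =d=> n3
  n1 = 0\{c} :: stopped
  n2 = 0 :: stopped
  n3 = 0\{a} :: stopped
Coarsest stable partition (strong bisimilarity classes):
  B0 = {m0}
  B1 = {m1, m2, n1, n2, n3}
  B2 = {n0}
m0 ∈ B0, n0 ∈ B2 → different blocks

not bisimilar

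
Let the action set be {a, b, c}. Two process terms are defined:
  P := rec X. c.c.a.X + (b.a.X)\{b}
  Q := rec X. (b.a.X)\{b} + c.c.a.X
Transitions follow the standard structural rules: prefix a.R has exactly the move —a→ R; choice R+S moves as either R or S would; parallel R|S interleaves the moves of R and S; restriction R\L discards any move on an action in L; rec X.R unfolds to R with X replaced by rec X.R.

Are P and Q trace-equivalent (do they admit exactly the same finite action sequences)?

Reachable graph of P (3 states):
  p0 = rec X. c.c.a.X + (b.a.X)\{b} → =c=> p1
  p1 = c.a.(rec X. c.c.a.X + (b.a.X)\{b}) → =c=> p2
  p2 = a.(rec X. c.c.a.X + (b.a.X)\{b}) → =a=> p0
Reachable graph of Q (3 states):
  q0 = rec X. (b.a.X)\{b} + c.c.a.X → =c=> q1
  q1 = c.a.(rec X. (b.a.X)\{b} + c.c.a.X) → =c=> q2
  q2 = a.(rec X. (b.a.X)\{b} + c.c.a.X) → =a=> q0
Partition-refinement fixed point:
  B0 = {p0, q0}
  B1 = {p1, q1}
  B2 = {p2, q2}
p0 ∈ B0, q0 ∈ B0 → same block
Bisimilar ⇒ trace-equivalent.

trace-equivalent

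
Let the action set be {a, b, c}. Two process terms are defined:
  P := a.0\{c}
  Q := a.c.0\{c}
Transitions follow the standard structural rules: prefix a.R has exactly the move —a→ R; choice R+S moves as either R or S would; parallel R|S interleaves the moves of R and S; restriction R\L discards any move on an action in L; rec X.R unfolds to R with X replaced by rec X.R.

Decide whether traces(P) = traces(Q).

trace-distinct — witness ⟨ac⟩

LTS(P): 2 reachable states
  p0 = a.0\{c} ⊢ ··a··> p1
  p1 = 0\{c} ⊢ ∅
LTS(Q): 3 reachable states
  q0 = a.c.0\{c} ⊢ ··a··> q1
  q1 = c.0\{c} ⊢ ··c··> q2
  q2 = 0\{c} ⊢ ∅
Trace ⟨ac⟩ through Q, begin at {q0}:
  [1] a ⇒ {q1}
  [2] c ⇒ {q2}
  Q completes σ.
Trace ⟨ac⟩ through P, begin at {p0}:
  [1] a ⇒ {p1}
  [2] c ⇒ ∅  — P cannot continue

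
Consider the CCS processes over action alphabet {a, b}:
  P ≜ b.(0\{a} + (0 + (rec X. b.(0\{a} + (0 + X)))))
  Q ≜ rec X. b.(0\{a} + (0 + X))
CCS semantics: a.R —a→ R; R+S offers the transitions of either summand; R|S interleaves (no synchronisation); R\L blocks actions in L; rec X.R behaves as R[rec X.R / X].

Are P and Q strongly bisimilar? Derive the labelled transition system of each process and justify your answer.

P's transition system — 2 states:
  u0 = b.(0\{a} + (0 + (rec X. b.(0\{a} + (0 + X))))) | ··b··> u1
  u1 = 0\{a} + (0 + (rec X. b.(0\{a} + (0 + X)))) | ··b··> u1
Q's transition system — 2 states:
  v0 = rec X. b.(0\{a} + (0 + X)) | ··b··> v1
  v1 = 0\{a} + (0 + (rec X. b.(0\{a} + (0 + X)))) | ··b··> v1
Bisimilarity quotient blocks:
  B0 = {u0, u1, v0, v1}
u0 ∈ B0, v0 ∈ B0 → same block

P ~ Q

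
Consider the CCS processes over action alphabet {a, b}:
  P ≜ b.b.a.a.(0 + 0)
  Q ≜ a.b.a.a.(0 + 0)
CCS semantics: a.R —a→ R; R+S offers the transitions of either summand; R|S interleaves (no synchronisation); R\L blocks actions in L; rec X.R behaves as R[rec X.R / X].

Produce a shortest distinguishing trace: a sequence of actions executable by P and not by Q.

b

LTS(P): 5 reachable states
  m0 = b.b.a.a.(0 + 0) has moves --b--▸ m1
  m1 = b.a.a.(0 + 0) has moves --b--▸ m2
  m2 = a.a.(0 + 0) has moves --a--▸ m3
  m3 = a.(0 + 0) has moves --a--▸ m4
  m4 = 0 + 0 has moves ·
LTS(Q): 5 reachable states
  n0 = a.b.a.a.(0 + 0) has moves --a--▸ n1
  n1 = b.a.a.(0 + 0) has moves --b--▸ n2
  n2 = a.a.(0 + 0) has moves --a--▸ n3
  n3 = a.(0 + 0) has moves --a--▸ n4
  n4 = 0 + 0 has moves ·
Trace ⟨b⟩ through P, begin at {m0}:
  after b @ step 1: {m1}
  P completes σ.
Trace ⟨b⟩ through Q, begin at {n0}:
  after b @ step 1: ∅ (Q stuck)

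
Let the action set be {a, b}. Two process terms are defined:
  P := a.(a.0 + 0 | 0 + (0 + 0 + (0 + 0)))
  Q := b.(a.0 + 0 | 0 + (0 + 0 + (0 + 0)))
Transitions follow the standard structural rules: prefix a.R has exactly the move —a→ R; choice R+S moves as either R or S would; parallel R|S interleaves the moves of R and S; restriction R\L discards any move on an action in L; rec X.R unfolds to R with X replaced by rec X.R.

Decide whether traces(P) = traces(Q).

NO — witness ⟨a⟩

P's transition system — 3 states:
  m0 = a.(a.0 + 0 | 0 + (0 + 0 + (0 + 0))) has moves ··a··> m1
  m1 = a.0 + 0 | 0 + (0 + 0 + (0 + 0)) has moves ··a··> m2
  m2 = 0 has moves stopped
Q's transition system — 3 states:
  n0 = b.(a.0 + 0 | 0 + (0 + 0 + (0 + 0))) has moves ··b··> n1
  n1 = a.0 + 0 | 0 + (0 + 0 + (0 + 0)) has moves ··a··> n2
  n2 = 0 has moves stopped
Executing a from P (initial set {m0}):
  step 1 (a): {m1}
  — P admits the full trace.
Executing a from Q (initial set {n0}):
  step 1 (a): no successor for Q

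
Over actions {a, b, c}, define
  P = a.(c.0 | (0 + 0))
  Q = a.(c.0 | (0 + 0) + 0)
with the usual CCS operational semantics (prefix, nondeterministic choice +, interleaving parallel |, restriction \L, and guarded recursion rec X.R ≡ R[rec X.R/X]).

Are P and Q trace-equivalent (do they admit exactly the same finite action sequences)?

LTS(P): 3 reachable states
  p0 = a.(c.0 | (0 + 0)) → --a--▸ p1
  p1 = c.0 | (0 + 0) → --c--▸ p2
  p2 = 0 | (0 + 0) → deadlocked
LTS(Q): 3 reachable states
  q0 = a.(c.0 | (0 + 0) + 0) → --a--▸ q1
  q1 = c.0 | (0 + 0) + 0 → --c--▸ q2
  q2 = 0 | (0 + 0) → deadlocked
Partition-refinement fixed point:
  B0 = {p0, q0}
  B1 = {p1, q1}
  B2 = {p2, q2}
p0 ∈ B0, q0 ∈ B0 → same block
Bisimilar ⇒ trace-equivalent.

YES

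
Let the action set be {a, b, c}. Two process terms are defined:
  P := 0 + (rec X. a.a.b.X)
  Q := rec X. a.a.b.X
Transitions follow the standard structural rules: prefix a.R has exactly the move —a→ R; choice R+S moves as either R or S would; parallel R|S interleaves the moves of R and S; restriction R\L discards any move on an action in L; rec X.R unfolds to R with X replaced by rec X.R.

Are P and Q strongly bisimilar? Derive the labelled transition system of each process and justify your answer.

LTS(P): 4 reachable states
  p0 = 0 + (rec X. a.a.b.X) has moves =a=> p1
  p1 = a.b.(rec X. a.a.b.X) has moves =a=> p2
  p2 = b.(rec X. a.a.b.X) has moves =b=> p3
  p3 = rec X. a.a.b.X has moves =a=> p1
LTS(Q): 3 reachable states
  q0 = rec X. a.a.b.X has moves =a=> q1
  q1 = a.b.(rec X. a.a.b.X) has moves =a=> q2
  q2 = b.(rec X. a.a.b.X) has moves =b=> q0
Partition-refinement fixed point:
  B0 = {p0, p3, q0}
  B1 = {p1, q1}
  B2 = {p2, q2}
p0 ∈ B0, q0 ∈ B0 → same block

YES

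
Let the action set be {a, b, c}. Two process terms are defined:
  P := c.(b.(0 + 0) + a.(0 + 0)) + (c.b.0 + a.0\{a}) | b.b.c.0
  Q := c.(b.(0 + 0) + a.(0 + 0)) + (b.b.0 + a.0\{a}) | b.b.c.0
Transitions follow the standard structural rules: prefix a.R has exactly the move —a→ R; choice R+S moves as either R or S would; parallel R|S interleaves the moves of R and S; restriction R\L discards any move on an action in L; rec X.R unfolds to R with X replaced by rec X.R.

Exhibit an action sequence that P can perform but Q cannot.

bc

P's transition system — 18 states:
  m0 = c.(b.(0 + 0) + a.(0 + 0)) + (c.b.0 + a.0\{a}) | b.b.c.0 has moves ··a··> m1, ··b··> m2, ··c··> m3, ··c··> m4
  m1 = 0\{a} | b.b.c.0 has moves ··b··> m5
  m2 = (c.b.0 + a.0\{a}) | b.c.0 has moves ··a··> m5, ··b··> m6, ··c··> m7
  m3 = b.(0 + 0) + a.(0 + 0) has moves ··a··> m8, ··b··> m8
  m4 = b.0 | b.b.c.0 has moves ··b··> m7, ··b··> m9
  m5 = 0\{a} | b.c.0 has moves ··b··> m10
  m6 = (c.b.0 + a.0\{a}) | c.0 has moves ··a··> m10, ··c··> m11, ··c··> m12
  m7 = b.0 | b.c.0 has moves ··b··> m12, ··b··> m13
  m8 = 0 + 0 has moves deadlocked
  m9 = 0 | b.b.c.0 has moves ··b··> m13
  m10 = 0\{a} | c.0 has moves ··c··> m14
  m11 = (c.b.0 + a.0\{a}) | 0 has moves ··a··> m14, ··c··> m15
  m12 = b.0 | c.0 has moves ··b··> m16, ··c··> m15
  m13 = 0 | b.c.0 has moves ··b··> m16
  m14 = 0\{a} | 0 has moves deadlocked
  m15 = b.0 | 0 has moves ··b··> m17
  m16 = 0 | c.0 has moves ··c··> m17
  m17 = 0 | 0 has moves deadlocked
Q's transition system — 18 states:
  n0 = c.(b.(0 + 0) + a.(0 + 0)) + (b.b.0 + a.0\{a}) | b.b.c.0 has moves ··a··> n1, ··b··> n2, ··b··> n3, ··c··> n4
  n1 = 0\{a} | b.b.c.0 has moves ··b··> n5
  n2 = (b.b.0 + a.0\{a}) | b.c.0 has moves ··a··> n5, ··b··> n6, ··b··> n7
  n3 = b.0 | b.b.c.0 has moves ··b··> n7, ··b··> n8
  n4 = b.(0 + 0) + a.(0 + 0) has moves ··a··> n9, ··b··> n9
  n5 = 0\{a} | b.c.0 has moves ··b··> n10
  n6 = (b.b.0 + a.0\{a}) | c.0 has moves ··a··> n10, ··b··> n11, ··c··> n12
  n7 = b.0 | b.c.0 has moves ··b··> n11, ··b··> n13
  n8 = 0 | b.b.c.0 has moves ··b··> n13
  n9 = 0 + 0 has moves deadlocked
  n10 = 0\{a} | c.0 has moves ··c··> n14
  n11 = b.0 | c.0 has moves ··b··> n15, ··c··> n16
  n12 = (b.b.0 + a.0\{a}) | 0 has moves ··a··> n14, ··b··> n16
  n13 = 0 | b.c.0 has moves ··b··> n15
  n14 = 0\{a} | 0 has moves deadlocked
  n15 = 0 | c.0 has moves ··c··> n17
  n16 = b.0 | 0 has moves ··b··> n17
  n17 = 0 | 0 has moves deadlocked
Trace ⟨bc⟩ through P, begin at {m0}:
  after b @ step 1: {m2}
  after c @ step 2: {m7}
  P completes σ.
Trace ⟨bc⟩ through Q, begin at {n0}:
  after b @ step 1: {n2, n3}
  after c @ step 2: no successor for Q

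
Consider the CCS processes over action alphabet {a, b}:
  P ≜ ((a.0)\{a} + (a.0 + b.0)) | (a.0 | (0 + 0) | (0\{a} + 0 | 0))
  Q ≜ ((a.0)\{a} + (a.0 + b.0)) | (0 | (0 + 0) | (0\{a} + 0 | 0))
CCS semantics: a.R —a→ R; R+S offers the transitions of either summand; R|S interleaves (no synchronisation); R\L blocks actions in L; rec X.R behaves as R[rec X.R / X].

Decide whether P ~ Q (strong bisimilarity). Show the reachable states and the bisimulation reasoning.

Reachable graph of P (4 states):
  s0 = ((a.0)\{a} + (a.0 + b.0)) | (a.0 | (0 + 0) | (0\{a} + 0 | 0)) has moves —a→ s1, —a→ s2, —b→ s2
  s1 = ((a.0)\{a} + (a.0 + b.0)) | (0 | (0 + 0) | (0\{a} + 0 | 0)) has moves —a→ s3, —b→ s3
  s2 = 0 | (a.0 | (0 + 0) | (0\{a} + 0 | 0)) has moves —a→ s3
  s3 = 0 | (0 | (0 + 0) | (0\{a} + 0 | 0)) has moves ∅
Reachable graph of Q (2 states):
  t0 = ((a.0)\{a} + (a.0 + b.0)) | (0 | (0 + 0) | (0\{a} + 0 | 0)) has moves —a→ t1, —b→ t1
  t1 = 0 | (0 | (0 + 0) | (0\{a} + 0 | 0)) has moves ∅
Bisimilarity quotient blocks:
  B0 = {s0}
  B1 = {s2}
  B2 = {s3, t1}
  B3 = {s1, t0}
s0 ∈ B0, t0 ∈ B3 → different blocks

NO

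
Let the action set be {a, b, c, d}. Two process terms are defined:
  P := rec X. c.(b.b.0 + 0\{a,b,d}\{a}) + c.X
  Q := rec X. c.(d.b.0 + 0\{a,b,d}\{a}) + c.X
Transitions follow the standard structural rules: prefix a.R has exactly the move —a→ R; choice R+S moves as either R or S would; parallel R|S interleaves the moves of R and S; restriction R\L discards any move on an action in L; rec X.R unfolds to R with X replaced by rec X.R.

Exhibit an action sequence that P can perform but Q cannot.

P's transition system — 4 states:
  u0 = rec X. c.(b.b.0 + 0\{a,b,d}\{a}) + c.X has moves =c=> u0, =c=> u1
  u1 = b.b.0 + 0\{a,b,d}\{a} has moves =b=> u2
  u2 = b.0 has moves =b=> u3
  u3 = 0 has moves ∅
Q's transition system — 4 states:
  v0 = rec X. c.(d.b.0 + 0\{a,b,d}\{a}) + c.X has moves =c=> v0, =c=> v1
  v1 = d.b.0 + 0\{a,b,d}\{a} has moves =d=> v2
  v2 = b.0 has moves =b=> v3
  v3 = 0 has moves ∅
Trace ⟨cb⟩ through P, begin at {u0}:
  [1] c ⇒ {u0, u1}
  [2] b ⇒ {u2}
  — P admits the full trace.
Trace ⟨cb⟩ through Q, begin at {v0}:
  [1] c ⇒ {v0, v1}
  [2] b ⇒ ∅  — Q cannot continue

cb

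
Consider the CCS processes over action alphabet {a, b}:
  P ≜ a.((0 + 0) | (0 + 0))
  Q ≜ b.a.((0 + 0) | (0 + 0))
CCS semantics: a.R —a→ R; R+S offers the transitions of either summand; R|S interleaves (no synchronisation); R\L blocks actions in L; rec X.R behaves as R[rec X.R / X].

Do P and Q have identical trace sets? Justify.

traces(P) ≠ traces(Q) — witness ⟨a⟩

Reachable graph of P (2 states):
  u0 = a.((0 + 0) | (0 + 0)) ⊢ --a--▸ u1
  u1 = (0 + 0) | (0 + 0) ⊢ deadlocked
Reachable graph of Q (3 states):
  v0 = b.a.((0 + 0) | (0 + 0)) ⊢ --b--▸ v1
  v1 = a.((0 + 0) | (0 + 0)) ⊢ --a--▸ v2
  v2 = (0 + 0) | (0 + 0) ⊢ deadlocked
Trace ⟨a⟩ through P, begin at {u0}:
  step 1 (a): {u1}
  ✓ P
Trace ⟨a⟩ through Q, begin at {v0}:
  step 1 (a): no successor for Q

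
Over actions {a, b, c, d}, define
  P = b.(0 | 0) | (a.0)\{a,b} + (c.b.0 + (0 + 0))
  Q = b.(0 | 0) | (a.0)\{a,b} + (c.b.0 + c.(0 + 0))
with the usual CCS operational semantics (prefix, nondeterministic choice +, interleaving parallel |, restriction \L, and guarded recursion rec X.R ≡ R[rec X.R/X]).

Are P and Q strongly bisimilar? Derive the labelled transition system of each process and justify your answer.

not bisimilar

P's transition system — 4 states:
  s0 = b.(0 | 0) | (a.0)\{a,b} + (c.b.0 + (0 + 0)) → -b-> s1, -c-> s2
  s1 = 0 | 0 | (a.0)\{a,b} → deadlocked
  s2 = b.0 → -b-> s3
  s3 = 0 → deadlocked
Q's transition system — 5 states:
  t0 = b.(0 | 0) | (a.0)\{a,b} + (c.b.0 + c.(0 + 0)) → -b-> t1, -c-> t2, -c-> t3
  t1 = 0 | 0 | (a.0)\{a,b} → deadlocked
  t2 = 0 + 0 → deadlocked
  t3 = b.0 → -b-> t4
  t4 = 0 → deadlocked
Bisimilarity quotient blocks:
  B0 = {s0}
  B1 = {s1, s3, t1, t2, t4}
  B2 = {s2, t3}
  B3 = {t0}
s0 ∈ B0, t0 ∈ B3 → different blocks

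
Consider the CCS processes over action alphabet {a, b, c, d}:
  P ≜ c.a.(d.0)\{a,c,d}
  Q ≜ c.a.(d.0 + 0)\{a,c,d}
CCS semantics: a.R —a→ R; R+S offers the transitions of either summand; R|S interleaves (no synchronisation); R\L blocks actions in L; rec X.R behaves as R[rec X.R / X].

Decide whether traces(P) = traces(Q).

traces(P) = traces(Q)

P's transition system — 3 states:
  p0 = c.a.(d.0)\{a,c,d} has moves =c=> p1
  p1 = a.(d.0)\{a,c,d} has moves =a=> p2
  p2 = (d.0)\{a,c,d} has moves ·
Q's transition system — 3 states:
  q0 = c.a.(d.0 + 0)\{a,c,d} has moves =c=> q1
  q1 = a.(d.0 + 0)\{a,c,d} has moves =a=> q2
  q2 = (d.0 + 0)\{a,c,d} has moves ·
Partition-refinement fixed point:
  B0 = {p0, q0}
  B1 = {p1, q1}
  B2 = {p2, q2}
p0 ∈ B0, q0 ∈ B0 → same block
Bisimilar ⇒ trace-equivalent.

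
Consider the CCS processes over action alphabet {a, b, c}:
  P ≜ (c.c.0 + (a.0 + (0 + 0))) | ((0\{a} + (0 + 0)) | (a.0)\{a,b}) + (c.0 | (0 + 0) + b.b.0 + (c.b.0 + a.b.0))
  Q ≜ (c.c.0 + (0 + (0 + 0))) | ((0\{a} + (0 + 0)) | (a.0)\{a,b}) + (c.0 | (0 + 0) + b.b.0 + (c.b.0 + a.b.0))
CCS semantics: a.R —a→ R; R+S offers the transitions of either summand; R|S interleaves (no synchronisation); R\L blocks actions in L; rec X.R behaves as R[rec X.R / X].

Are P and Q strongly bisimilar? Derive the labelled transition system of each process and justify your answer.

P ≁ Q

Reachable graph of P (6 states):
  m0 = (c.c.0 + (a.0 + (0 + 0))) | ((0\{a} + (0 + 0)) | (a.0)\{a,b}) + (c.0 | (0 + 0) + b.b.0 + (c.b.0 + a.b.0)) :: =a=> m1, =a=> m2, =b=> m2, =c=> m2, =c=> m3, =c=> m4
  m1 = 0 | ((0\{a} + (0 + 0)) | (a.0)\{a,b}) :: deadlocked
  m2 = b.0 :: =b=> m5
  m3 = 0 | (0 + 0) :: deadlocked
  m4 = c.0 | ((0\{a} + (0 + 0)) | (a.0)\{a,b}) :: =c=> m1
  m5 = 0 :: deadlocked
Reachable graph of Q (6 states):
  n0 = (c.c.0 + (0 + (0 + 0))) | ((0\{a} + (0 + 0)) | (a.0)\{a,b}) + (c.0 | (0 + 0) + b.b.0 + (c.b.0 + a.b.0)) :: =a=> n1, =b=> n1, =c=> n1, =c=> n2, =c=> n3
  n1 = b.0 :: =b=> n4
  n2 = 0 | (0 + 0) :: deadlocked
  n3 = c.0 | ((0\{a} + (0 + 0)) | (a.0)\{a,b}) :: =c=> n5
  n4 = 0 :: deadlocked
  n5 = 0 | ((0\{a} + (0 + 0)) | (a.0)\{a,b}) :: deadlocked
Coarsest stable partition (strong bisimilarity classes):
  B0 = {m0}
  B1 = {m4, n3}
  B2 = {m1, m3, m5, n2, n4, n5}
  B3 = {m2, n1}
  B4 = {n0}
m0 ∈ B0, n0 ∈ B4 → different blocks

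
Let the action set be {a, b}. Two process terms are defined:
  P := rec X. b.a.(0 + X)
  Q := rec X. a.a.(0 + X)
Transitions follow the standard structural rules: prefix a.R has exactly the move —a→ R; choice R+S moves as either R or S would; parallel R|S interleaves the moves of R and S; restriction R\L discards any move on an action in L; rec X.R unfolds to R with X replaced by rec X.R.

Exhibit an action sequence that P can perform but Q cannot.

b

LTS(P): 3 reachable states
  u0 = rec X. b.a.(0 + X) has moves -b-> u1
  u1 = a.(0 + (rec X. b.a.(0 + X))) has moves -a-> u2
  u2 = 0 + (rec X. b.a.(0 + X)) has moves -b-> u1
LTS(Q): 3 reachable states
  v0 = rec X. a.a.(0 + X) has moves -a-> v1
  v1 = a.(0 + (rec X. a.a.(0 + X))) has moves -a-> v2
  v2 = 0 + (rec X. a.a.(0 + X)) has moves -a-> v1
Run σ = ⟨b⟩ on P: start {u0}
  step 1 (b): {u1}
  — P admits the full trace.
Run σ = ⟨b⟩ on Q: start {v0}
  step 1 (b): ∅ (Q stuck)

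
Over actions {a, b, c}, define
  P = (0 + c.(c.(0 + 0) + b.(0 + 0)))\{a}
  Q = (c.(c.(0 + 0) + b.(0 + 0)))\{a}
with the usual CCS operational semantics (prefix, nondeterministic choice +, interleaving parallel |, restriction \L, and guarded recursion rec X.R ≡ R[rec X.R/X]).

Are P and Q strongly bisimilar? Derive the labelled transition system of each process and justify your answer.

Reachable graph of P (3 states):
  s0 = (0 + c.(c.(0 + 0) + b.(0 + 0)))\{a} | ··c··> s1
  s1 = (c.(0 + 0) + b.(0 + 0))\{a} | ··b··> s2, ··c··> s2
  s2 = (0 + 0)\{a} | ∅
Reachable graph of Q (3 states):
  t0 = (c.(c.(0 + 0) + b.(0 + 0)))\{a} | ··c··> t1
  t1 = (c.(0 + 0) + b.(0 + 0))\{a} | ··b··> t2, ··c··> t2
  t2 = (0 + 0)\{a} | ∅
Bisimilarity quotient blocks:
  B0 = {s0, t0}
  B1 = {s1, t1}
  B2 = {s2, t2}
s0 ∈ B0, t0 ∈ B0 → same block

P ~ Q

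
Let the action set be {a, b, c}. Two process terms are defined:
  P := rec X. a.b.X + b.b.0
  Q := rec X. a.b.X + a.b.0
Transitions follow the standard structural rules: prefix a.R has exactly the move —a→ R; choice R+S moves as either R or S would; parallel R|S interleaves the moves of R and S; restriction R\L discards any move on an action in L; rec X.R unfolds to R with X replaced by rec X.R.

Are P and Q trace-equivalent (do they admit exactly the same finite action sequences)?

trace-distinct — witness ⟨b⟩

Reachable graph of P (4 states):
  s0 = rec X. a.b.X + b.b.0 → --a--▸ s1, --b--▸ s2
  s1 = b.(rec X. a.b.X + b.b.0) → --b--▸ s0
  s2 = b.0 → --b--▸ s3
  s3 = 0 → ·
Reachable graph of Q (4 states):
  t0 = rec X. a.b.X + a.b.0 → --a--▸ t1, --a--▸ t2
  t1 = b.(rec X. a.b.X + a.b.0) → --b--▸ t0
  t2 = b.0 → --b--▸ t3
  t3 = 0 → ·
Run σ = ⟨b⟩ on P: start {s0}
  after b @ step 1: {s2}
  P completes σ.
Run σ = ⟨b⟩ on Q: start {t0}
  after b @ step 1: ∅ (Q stuck)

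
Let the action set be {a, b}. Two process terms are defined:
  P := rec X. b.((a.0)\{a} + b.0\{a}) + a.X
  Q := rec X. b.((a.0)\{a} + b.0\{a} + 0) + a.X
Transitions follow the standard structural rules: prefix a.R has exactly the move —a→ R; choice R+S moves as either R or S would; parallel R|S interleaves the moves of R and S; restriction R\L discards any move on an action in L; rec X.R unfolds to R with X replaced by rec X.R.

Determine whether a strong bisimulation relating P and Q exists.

YES

Reachable graph of P (3 states):
  p0 = rec X. b.((a.0)\{a} + b.0\{a}) + a.X → -a-> p0, -b-> p1
  p1 = (a.0)\{a} + b.0\{a} → -b-> p2
  p2 = 0\{a} → deadlocked
Reachable graph of Q (3 states):
  q0 = rec X. b.((a.0)\{a} + b.0\{a} + 0) + a.X → -a-> q0, -b-> q1
  q1 = (a.0)\{a} + b.0\{a} + 0 → -b-> q2
  q2 = 0\{a} → deadlocked
Partition-refinement fixed point:
  B0 = {p0, q0}
  B1 = {p1, q1}
  B2 = {p2, q2}
p0 ∈ B0, q0 ∈ B0 → same block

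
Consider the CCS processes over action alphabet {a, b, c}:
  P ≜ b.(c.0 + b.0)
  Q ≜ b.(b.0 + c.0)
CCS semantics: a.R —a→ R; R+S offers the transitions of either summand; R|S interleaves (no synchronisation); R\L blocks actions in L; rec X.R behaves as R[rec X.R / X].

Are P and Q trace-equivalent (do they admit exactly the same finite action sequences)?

YES

Reachable graph of P (3 states):
  p0 = b.(c.0 + b.0) | -b-> p1
  p1 = c.0 + b.0 | -b-> p2, -c-> p2
  p2 = 0 | ∅
Reachable graph of Q (3 states):
  q0 = b.(b.0 + c.0) | -b-> q1
  q1 = b.0 + c.0 | -b-> q2, -c-> q2
  q2 = 0 | ∅
Coarsest stable partition (strong bisimilarity classes):
  B0 = {p0, q0}
  B1 = {p1, q1}
  B2 = {p2, q2}
p0 ∈ B0, q0 ∈ B0 → same block
Bisimilar ⇒ trace-equivalent.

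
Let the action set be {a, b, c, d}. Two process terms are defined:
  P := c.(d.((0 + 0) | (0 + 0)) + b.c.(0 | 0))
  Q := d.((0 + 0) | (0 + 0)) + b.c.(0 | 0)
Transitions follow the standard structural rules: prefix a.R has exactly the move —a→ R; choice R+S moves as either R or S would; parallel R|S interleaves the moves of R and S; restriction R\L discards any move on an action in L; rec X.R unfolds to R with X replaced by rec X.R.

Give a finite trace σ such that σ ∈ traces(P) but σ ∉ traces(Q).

Reachable graph of P (5 states):
  m0 = c.(d.((0 + 0) | (0 + 0)) + b.c.(0 | 0)) ⊢ —c→ m1
  m1 = d.((0 + 0) | (0 + 0)) + b.c.(0 | 0) ⊢ —b→ m2, —d→ m3
  m2 = c.(0 | 0) ⊢ —c→ m4
  m3 = (0 + 0) | (0 + 0) ⊢ (no moves)
  m4 = 0 | 0 ⊢ (no moves)
Reachable graph of Q (4 states):
  n0 = d.((0 + 0) | (0 + 0)) + b.c.(0 | 0) ⊢ —b→ n1, —d→ n2
  n1 = c.(0 | 0) ⊢ —c→ n3
  n2 = (0 + 0) | (0 + 0) ⊢ (no moves)
  n3 = 0 | 0 ⊢ (no moves)
Executing c from P (initial set {m0}):
  [1] c ⇒ {m1}
  ✓ P
Executing c from Q (initial set {n0}):
  [1] c ⇒ no successor for Q

c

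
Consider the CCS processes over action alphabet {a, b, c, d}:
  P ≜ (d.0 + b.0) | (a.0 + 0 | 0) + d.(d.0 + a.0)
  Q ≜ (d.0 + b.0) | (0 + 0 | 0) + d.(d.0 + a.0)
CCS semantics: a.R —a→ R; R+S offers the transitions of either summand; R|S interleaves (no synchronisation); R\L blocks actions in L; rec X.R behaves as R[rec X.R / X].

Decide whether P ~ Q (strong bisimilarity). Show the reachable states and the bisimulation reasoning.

P ≁ Q

P's transition system — 6 states:
  m0 = (d.0 + b.0) | (a.0 + 0 | 0) + d.(d.0 + a.0) | -a-> m1, -b-> m2, -d-> m2, -d-> m3
  m1 = (d.0 + b.0) | 0 | -b-> m4, -d-> m4
  m2 = 0 | (a.0 + 0 | 0) | -a-> m4
  m3 = d.0 + a.0 | -a-> m5, -d-> m5
  m4 = 0 | 0 | deadlocked
  m5 = 0 | deadlocked
Q's transition system — 4 states:
  n0 = (d.0 + b.0) | (0 + 0 | 0) + d.(d.0 + a.0) | -b-> n1, -d-> n1, -d-> n2
  n1 = 0 | (0 + 0 | 0) | deadlocked
  n2 = d.0 + a.0 | -a-> n3, -d-> n3
  n3 = 0 | deadlocked
Coarsest stable partition (strong bisimilarity classes):
  B0 = {m0}
  B1 = {m1}
  B2 = {m4, m5, n1, n3}
  B3 = {m3, n2}
  B4 = {m2}
  B5 = {n0}
m0 ∈ B0, n0 ∈ B5 → different blocks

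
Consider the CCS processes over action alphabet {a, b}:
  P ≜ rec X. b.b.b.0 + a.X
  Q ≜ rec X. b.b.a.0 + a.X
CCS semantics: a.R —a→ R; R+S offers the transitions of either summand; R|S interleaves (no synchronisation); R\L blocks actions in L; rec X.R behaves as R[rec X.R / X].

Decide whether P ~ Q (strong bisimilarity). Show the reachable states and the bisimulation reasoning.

P ≁ Q

Reachable graph of P (4 states):
  s0 = rec X. b.b.b.0 + a.X has moves —a→ s0, —b→ s1
  s1 = b.b.0 has moves —b→ s2
  s2 = b.0 has moves —b→ s3
  s3 = 0 has moves stopped
Reachable graph of Q (4 states):
  t0 = rec X. b.b.a.0 + a.X has moves —a→ t0, —b→ t1
  t1 = b.a.0 has moves —b→ t2
  t2 = a.0 has moves —a→ t3
  t3 = 0 has moves stopped
Partition-refinement fixed point:
  B0 = {s0}
  B1 = {s1}
  B2 = {s2}
  B3 = {s3, t3}
  B4 = {t0}
  B5 = {t1}
  B6 = {t2}
s0 ∈ B0, t0 ∈ B4 → different blocks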